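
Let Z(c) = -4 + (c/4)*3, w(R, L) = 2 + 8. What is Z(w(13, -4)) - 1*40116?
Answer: -80225/2 ≈ -40113.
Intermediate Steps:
w(R, L) = 10
Z(c) = -4 + 3*c/4 (Z(c) = -4 + (c*(¼))*3 = -4 + (c/4)*3 = -4 + 3*c/4)
Z(w(13, -4)) - 1*40116 = (-4 + (¾)*10) - 1*40116 = (-4 + 15/2) - 40116 = 7/2 - 40116 = -80225/2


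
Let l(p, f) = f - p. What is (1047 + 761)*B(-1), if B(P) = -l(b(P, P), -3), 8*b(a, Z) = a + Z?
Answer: 4972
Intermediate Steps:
b(a, Z) = Z/8 + a/8 (b(a, Z) = (a + Z)/8 = (Z + a)/8 = Z/8 + a/8)
B(P) = 3 + P/4 (B(P) = -(-3 - (P/8 + P/8)) = -(-3 - P/4) = 3 + P/4)
(1047 + 761)*B(-1) = (1047 + 761)*(3 + (¼)*(-1)) = 1808*(3 - ¼) = 1808*(11/4) = 4972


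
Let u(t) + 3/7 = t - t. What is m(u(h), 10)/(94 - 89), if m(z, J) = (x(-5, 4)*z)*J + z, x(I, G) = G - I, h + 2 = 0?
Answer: -39/5 ≈ -7.8000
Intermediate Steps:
h = -2 (h = -2 + 0 = -2)
u(t) = -3/7 (u(t) = -3/7 + (t - t) = -3/7 + 0 = -3/7)
m(z, J) = z + 9*J*z (m(z, J) = ((4 - 1*(-5))*z)*J + z = ((4 + 5)*z)*J + z = (9*z)*J + z = 9*J*z + z = z + 9*J*z)
m(u(h), 10)/(94 - 89) = (-3*(1 + 9*10)/7)/(94 - 89) = -3*(1 + 90)/7/5 = -3/7*91*(1/5) = -39*1/5 = -39/5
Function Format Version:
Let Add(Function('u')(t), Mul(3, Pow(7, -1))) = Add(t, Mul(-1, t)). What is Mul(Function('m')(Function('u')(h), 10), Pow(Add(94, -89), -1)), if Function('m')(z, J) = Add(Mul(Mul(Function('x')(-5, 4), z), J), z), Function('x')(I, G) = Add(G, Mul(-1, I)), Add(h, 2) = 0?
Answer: Rational(-39, 5) ≈ -7.8000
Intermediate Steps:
h = -2 (h = Add(-2, 0) = -2)
Function('u')(t) = Rational(-3, 7) (Function('u')(t) = Add(Rational(-3, 7), Add(t, Mul(-1, t))) = Add(Rational(-3, 7), 0) = Rational(-3, 7))
Function('m')(z, J) = Add(z, Mul(9, J, z)) (Function('m')(z, J) = Add(Mul(Mul(Add(4, Mul(-1, -5)), z), J), z) = Add(Mul(Mul(Add(4, 5), z), J), z) = Add(Mul(Mul(9, z), J), z) = Add(Mul(9, J, z), z) = Add(z, Mul(9, J, z)))
Mul(Function('m')(Function('u')(h), 10), Pow(Add(94, -89), -1)) = Mul(Mul(Rational(-3, 7), Add(1, Mul(9, 10))), Pow(Add(94, -89), -1)) = Mul(Mul(Rational(-3, 7), Add(1, 90)), Pow(5, -1)) = Mul(Mul(Rational(-3, 7), 91), Rational(1, 5)) = Mul(-39, Rational(1, 5)) = Rational(-39, 5)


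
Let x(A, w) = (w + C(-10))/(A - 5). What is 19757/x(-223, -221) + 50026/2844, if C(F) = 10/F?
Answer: 1068514733/52614 ≈ 20309.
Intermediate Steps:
x(A, w) = (-1 + w)/(-5 + A) (x(A, w) = (w + 10/(-10))/(A - 5) = (w + 10*(-⅒))/(-5 + A) = (w - 1)/(-5 + A) = (-1 + w)/(-5 + A))
19757/x(-223, -221) + 50026/2844 = 19757/(((-1 - 221)/(-5 - 223))) + 50026/2844 = 19757/((-222/(-228))) + 50026*(1/2844) = 19757/((-1/228*(-222))) + 25013/1422 = 19757/(37/38) + 25013/1422 = 19757*(38/37) + 25013/1422 = 750766/37 + 25013/1422 = 1068514733/52614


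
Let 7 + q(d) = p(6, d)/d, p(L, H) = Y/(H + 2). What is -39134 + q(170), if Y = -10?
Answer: -114448285/2924 ≈ -39141.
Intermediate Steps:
p(L, H) = -10/(2 + H) (p(L, H) = -10/(H + 2) = -10/(2 + H))
q(d) = -7 - 10/(d*(2 + d)) (q(d) = -7 + (-10/(2 + d))/d = -7 - 10/(d*(2 + d)))
-39134 + q(170) = -39134 + (-10 - 7*170*(2 + 170))/(170*(2 + 170)) = -39134 + (1/170)*(-10 - 7*170*172)/172 = -39134 + (1/170)*(1/172)*(-10 - 204680) = -39134 + (1/170)*(1/172)*(-204690) = -39134 - 20469/2924 = -114448285/2924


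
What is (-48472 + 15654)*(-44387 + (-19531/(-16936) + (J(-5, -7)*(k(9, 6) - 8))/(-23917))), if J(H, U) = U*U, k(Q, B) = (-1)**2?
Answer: 295014955602676521/202529156 ≈ 1.4567e+9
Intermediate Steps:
k(Q, B) = 1
J(H, U) = U**2
(-48472 + 15654)*(-44387 + (-19531/(-16936) + (J(-5, -7)*(k(9, 6) - 8))/(-23917))) = (-48472 + 15654)*(-44387 + (-19531/(-16936) + ((-7)**2*(1 - 8))/(-23917))) = -32818*(-44387 + (-19531*(-1/16936) + (49*(-7))*(-1/23917))) = -32818*(-44387 + (19531/16936 - 343*(-1/23917))) = -32818*(-44387 + (19531/16936 + 343/23917)) = -32818*(-44387 + 472931975/405058312) = -32818*(-17978850362769/405058312) = 295014955602676521/202529156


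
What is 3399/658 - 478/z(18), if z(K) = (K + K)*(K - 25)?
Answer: 20912/2961 ≈ 7.0625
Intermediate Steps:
z(K) = 2*K*(-25 + K) (z(K) = (2*K)*(-25 + K) = 2*K*(-25 + K))
3399/658 - 478/z(18) = 3399/658 - 478*1/(36*(-25 + 18)) = 3399*(1/658) - 478/(2*18*(-7)) = 3399/658 - 478/(-252) = 3399/658 - 478*(-1/252) = 3399/658 + 239/126 = 20912/2961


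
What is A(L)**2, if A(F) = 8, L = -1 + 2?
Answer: 64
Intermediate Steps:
L = 1
A(L)**2 = 8**2 = 64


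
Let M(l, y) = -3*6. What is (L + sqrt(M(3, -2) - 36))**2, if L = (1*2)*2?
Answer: -38 + 24*I*sqrt(6) ≈ -38.0 + 58.788*I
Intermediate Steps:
M(l, y) = -18
L = 4 (L = 2*2 = 4)
(L + sqrt(M(3, -2) - 36))**2 = (4 + sqrt(-18 - 36))**2 = (4 + sqrt(-54))**2 = (4 + 3*I*sqrt(6))**2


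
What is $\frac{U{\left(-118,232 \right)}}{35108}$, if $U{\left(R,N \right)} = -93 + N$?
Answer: $\frac{139}{35108} \approx 0.0039592$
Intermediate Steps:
$\frac{U{\left(-118,232 \right)}}{35108} = \frac{-93 + 232}{35108} = 139 \cdot \frac{1}{35108} = \frac{139}{35108}$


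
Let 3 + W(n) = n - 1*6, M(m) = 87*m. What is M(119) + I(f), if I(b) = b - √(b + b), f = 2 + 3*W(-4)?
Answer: 10316 - I*√74 ≈ 10316.0 - 8.6023*I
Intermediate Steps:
W(n) = -9 + n (W(n) = -3 + (n - 1*6) = -3 + (n - 6) = -3 + (-6 + n) = -9 + n)
f = -37 (f = 2 + 3*(-9 - 4) = 2 + 3*(-13) = 2 - 39 = -37)
I(b) = b - √2*√b (I(b) = b - √(2*b) = b - √2*√b)
M(119) + I(f) = 87*119 + (-37 - √2*√(-37)) = 10353 + (-37 - √2*I*√37) = 10353 + (-37 - I*√74) = 10316 - I*√74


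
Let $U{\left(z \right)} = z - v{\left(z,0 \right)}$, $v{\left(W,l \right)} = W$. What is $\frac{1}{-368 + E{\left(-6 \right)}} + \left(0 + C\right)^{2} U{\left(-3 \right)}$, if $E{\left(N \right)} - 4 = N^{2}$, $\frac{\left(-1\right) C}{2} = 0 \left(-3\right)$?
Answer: $- \frac{1}{328} \approx -0.0030488$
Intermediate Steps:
$C = 0$ ($C = - 2 \cdot 0 \left(-3\right) = \left(-2\right) 0 = 0$)
$E{\left(N \right)} = 4 + N^{2}$
$U{\left(z \right)} = 0$ ($U{\left(z \right)} = z - z = 0$)
$\frac{1}{-368 + E{\left(-6 \right)}} + \left(0 + C\right)^{2} U{\left(-3 \right)} = \frac{1}{-368 + \left(4 + \left(-6\right)^{2}\right)} + \left(0 + 0\right)^{2} \cdot 0 = \frac{1}{-368 + \left(4 + 36\right)} + 0^{2} \cdot 0 = \frac{1}{-368 + 40} + 0 \cdot 0 = \frac{1}{-328} + 0 = - \frac{1}{328} + 0 = - \frac{1}{328}$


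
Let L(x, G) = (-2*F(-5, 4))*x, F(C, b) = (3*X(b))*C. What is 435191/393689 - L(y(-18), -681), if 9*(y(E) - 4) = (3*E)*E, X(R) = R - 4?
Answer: 435191/393689 ≈ 1.1054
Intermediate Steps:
X(R) = -4 + R
F(C, b) = C*(-12 + 3*b) (F(C, b) = (3*(-4 + b))*C = (-12 + 3*b)*C = C*(-12 + 3*b))
y(E) = 4 + E²/3 (y(E) = 4 + ((3*E)*E)/9 = 4 + (3*E²)/9 = 4 + E²/3)
L(x, G) = 0 (L(x, G) = (-6*(-5)*(-4 + 4))*x = (-6*(-5)*0)*x = (-2*0)*x = 0*x = 0)
435191/393689 - L(y(-18), -681) = 435191/393689 - 1*0 = 435191*(1/393689) + 0 = 435191/393689 + 0 = 435191/393689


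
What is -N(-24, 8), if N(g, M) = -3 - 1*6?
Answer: 9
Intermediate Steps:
N(g, M) = -9 (N(g, M) = -3 - 6 = -9)
-N(-24, 8) = -1*(-9) = 9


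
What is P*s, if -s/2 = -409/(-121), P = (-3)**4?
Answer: -66258/121 ≈ -547.59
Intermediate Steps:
P = 81
s = -818/121 (s = -(-818)/(-121) = -(-818)*(-1)/121 = -2*409/121 = -818/121 ≈ -6.7603)
P*s = 81*(-818/121) = -66258/121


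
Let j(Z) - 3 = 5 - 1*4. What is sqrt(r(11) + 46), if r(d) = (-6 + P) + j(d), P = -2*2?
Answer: 2*sqrt(10) ≈ 6.3246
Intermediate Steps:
j(Z) = 4 (j(Z) = 3 + (5 - 1*4) = 3 + (5 - 4) = 3 + 1 = 4)
P = -4
r(d) = -6 (r(d) = (-6 - 4) + 4 = -10 + 4 = -6)
sqrt(r(11) + 46) = sqrt(-6 + 46) = sqrt(40) = 2*sqrt(10)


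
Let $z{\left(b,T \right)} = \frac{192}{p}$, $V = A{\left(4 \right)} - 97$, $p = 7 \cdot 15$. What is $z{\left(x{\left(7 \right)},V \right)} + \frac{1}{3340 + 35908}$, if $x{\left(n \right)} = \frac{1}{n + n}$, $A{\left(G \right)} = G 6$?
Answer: $\frac{2511907}{1373680} \approx 1.8286$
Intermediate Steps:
$A{\left(G \right)} = 6 G$
$x{\left(n \right)} = \frac{1}{2 n}$
$p = 105$
$V = -73$ ($V = 6 \cdot 4 - 97 = 24 - 97 = -73$)
$z{\left(b,T \right)} = \frac{64}{35}$ ($z{\left(b,T \right)} = \frac{192}{105} = 192 \cdot \frac{1}{105} = \frac{64}{35}$)
$z{\left(x{\left(7 \right)},V \right)} + \frac{1}{3340 + 35908} = \frac{64}{35} + \frac{1}{3340 + 35908} = \frac{64}{35} + \frac{1}{39248} = \frac{2511907}{1373680}$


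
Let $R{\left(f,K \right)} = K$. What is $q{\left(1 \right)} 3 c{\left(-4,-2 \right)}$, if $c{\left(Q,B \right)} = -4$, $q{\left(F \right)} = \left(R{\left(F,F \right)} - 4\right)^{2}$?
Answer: $-108$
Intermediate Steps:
$q{\left(F \right)} = \left(-4 + F\right)^{2}$ ($q{\left(F \right)} = \left(F - 4\right)^{2} = \left(-4 + F\right)^{2}$)
$q{\left(1 \right)} 3 c{\left(-4,-2 \right)} = \left(-4 + 1\right)^{2} \cdot 3 \left(-4\right) = \left(-3\right)^{2} \cdot 3 \left(-4\right) = 9 \cdot 3 \left(-4\right) = 27 \left(-4\right) = -108$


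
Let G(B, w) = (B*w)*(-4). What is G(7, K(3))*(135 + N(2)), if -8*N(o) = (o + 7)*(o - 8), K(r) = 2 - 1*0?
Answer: -7938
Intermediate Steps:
K(r) = 2 (K(r) = 2 + 0 = 2)
N(o) = -(-8 + o)*(7 + o)/8 (N(o) = -(o + 7)*(o - 8)/8 = -(7 + o)*(-8 + o)/8 = -(-8 + o)*(7 + o)/8)
G(B, w) = -4*B*w
G(7, K(3))*(135 + N(2)) = (-4*7*2)*(135 + (7 - ⅛*2² + (⅛)*2)) = -56*(135 + (7 - ⅛*4 + ¼)) = -56*(135 + (7 - ½ + ¼)) = -56*(135 + 27/4) = -56*567/4 = -7938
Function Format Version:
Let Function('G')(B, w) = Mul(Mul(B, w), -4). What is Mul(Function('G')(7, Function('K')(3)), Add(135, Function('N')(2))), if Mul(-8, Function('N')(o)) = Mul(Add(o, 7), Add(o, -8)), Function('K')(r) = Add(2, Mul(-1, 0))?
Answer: -7938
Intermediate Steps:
Function('K')(r) = 2 (Function('K')(r) = Add(2, 0) = 2)
Function('N')(o) = Mul(Rational(-1, 8), Add(-8, o), Add(7, o)) (Function('N')(o) = Mul(Rational(-1, 8), Mul(Add(o, 7), Add(o, -8))) = Mul(Rational(-1, 8), Mul(Add(7, o), Add(-8, o))) = Mul(Rational(-1, 8), Mul(Add(-8, o), Add(7, o))) = Mul(Rational(-1, 8), Add(-8, o), Add(7, o)))
Function('G')(B, w) = Mul(-4, B, w)
Mul(Function('G')(7, Function('K')(3)), Add(135, Function('N')(2))) = Mul(Mul(-4, 7, 2), Add(135, Add(7, Mul(Rational(-1, 8), Pow(2, 2)), Mul(Rational(1, 8), 2)))) = Mul(-56, Add(135, Add(7, Mul(Rational(-1, 8), 4), Rational(1, 4)))) = Mul(-56, Add(135, Add(7, Rational(-1, 2), Rational(1, 4)))) = Mul(-56, Add(135, Rational(27, 4))) = Mul(-56, Rational(567, 4)) = -7938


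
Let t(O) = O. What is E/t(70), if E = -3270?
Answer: -327/7 ≈ -46.714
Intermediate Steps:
E/t(70) = -3270/70 = -3270*1/70 = -327/7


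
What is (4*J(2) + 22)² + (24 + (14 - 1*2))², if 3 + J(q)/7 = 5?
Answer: 7380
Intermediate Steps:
J(q) = 14 (J(q) = -21 + 7*5 = -21 + 35 = 14)
(4*J(2) + 22)² + (24 + (14 - 1*2))² = (4*14 + 22)² + (24 + (14 - 1*2))² = (56 + 22)² + (24 + (14 - 2))² = 78² + (24 + 12)² = 6084 + 36² = 6084 + 1296 = 7380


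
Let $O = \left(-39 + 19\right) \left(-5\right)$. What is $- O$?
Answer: $-100$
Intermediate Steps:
$O = 100$ ($O = \left(-20\right) \left(-5\right) = 100$)
$- O = \left(-1\right) 100 = -100$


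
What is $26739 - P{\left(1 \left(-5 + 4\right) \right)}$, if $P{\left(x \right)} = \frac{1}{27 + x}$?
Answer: $\frac{695213}{26} \approx 26739.0$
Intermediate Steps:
$26739 - P{\left(1 \left(-5 + 4\right) \right)} = 26739 - \frac{1}{27 + 1 \left(-5 + 4\right)} = 26739 - \frac{1}{27 + 1 \left(-1\right)} = 26739 - \frac{1}{27 - 1} = 26739 - \frac{1}{26} = \frac{695213}{26}$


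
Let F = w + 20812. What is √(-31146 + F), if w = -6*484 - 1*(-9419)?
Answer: I*√3819 ≈ 61.798*I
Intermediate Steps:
w = 6515 (w = -2904 + 9419 = 6515)
F = 27327 (F = 6515 + 20812 = 27327)
√(-31146 + F) = √(-31146 + 27327) = √(-3819) = I*√3819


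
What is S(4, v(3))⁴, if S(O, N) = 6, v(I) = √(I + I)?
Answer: 1296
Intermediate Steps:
v(I) = √2*√I (v(I) = √(2*I) = √2*√I)
S(4, v(3))⁴ = 6⁴ = 1296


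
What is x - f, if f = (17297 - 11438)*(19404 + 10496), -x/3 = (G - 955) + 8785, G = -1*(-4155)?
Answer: -175220055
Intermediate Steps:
G = 4155
x = -35955 (x = -3*((4155 - 955) + 8785) = -3*(3200 + 8785) = -3*11985 = -35955)
f = 175184100 (f = 5859*29900 = 175184100)
x - f = -35955 - 1*175184100 = -35955 - 175184100 = -175220055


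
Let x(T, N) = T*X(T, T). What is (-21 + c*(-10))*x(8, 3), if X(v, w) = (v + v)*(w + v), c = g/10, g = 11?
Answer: -65536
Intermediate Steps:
c = 11/10 ≈ 1.1000
X(v, w) = 2*v*(v + w) (X(v, w) = (2*v)*(v + w) = 2*v*(v + w))
x(T, N) = 4*T³ (x(T, N) = T*(2*T*(T + T)) = T*(2*T*(2*T)) = T*(4*T²) = 4*T³)
(-21 + c*(-10))*x(8, 3) = (-21 + (11/10)*(-10))*(4*8³) = (-21 - 11)*(4*512) = -32*2048 = -65536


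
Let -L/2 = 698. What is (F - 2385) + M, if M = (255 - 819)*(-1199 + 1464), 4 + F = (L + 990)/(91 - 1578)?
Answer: -225799057/1487 ≈ -1.5185e+5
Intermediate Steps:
L = -1396 (L = -2*698 = -1396)
F = -5542/1487 (F = -4 + (-1396 + 990)/(91 - 1578) = -4 - 406/(-1487) = -4 - 406*(-1/1487) = -4 + 406/1487 = -5542/1487 ≈ -3.7270)
M = -149460 (M = -564*265 = -149460)
(F - 2385) + M = (-5542/1487 - 2385) - 149460 = -3552037/1487 - 149460 = -225799057/1487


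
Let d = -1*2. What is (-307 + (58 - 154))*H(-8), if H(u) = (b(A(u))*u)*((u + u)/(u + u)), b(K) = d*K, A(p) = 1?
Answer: -6448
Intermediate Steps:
d = -2
b(K) = -2*K
H(u) = -2*u (H(u) = ((-2*1)*u)*((u + u)/(u + u)) = (-2*u)*((2*u)/((2*u))) = (-2*u)*((2*u)*(1/(2*u))) = -2*u*1 = -2*u)
(-307 + (58 - 154))*H(-8) = (-307 + (58 - 154))*(-2*(-8)) = (-307 - 96)*16 = -403*16 = -6448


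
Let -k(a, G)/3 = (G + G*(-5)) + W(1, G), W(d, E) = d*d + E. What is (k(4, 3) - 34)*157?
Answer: -1570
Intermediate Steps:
W(d, E) = E + d**2 (W(d, E) = d**2 + E = E + d**2)
k(a, G) = -3 + 9*G (k(a, G) = -3*((G + G*(-5)) + (G + 1**2)) = -3*((G - 5*G) + (G + 1)) = -3*(-4*G + (1 + G)) = -3*(1 - 3*G) = -3 + 9*G)
(k(4, 3) - 34)*157 = ((-3 + 9*3) - 34)*157 = ((-3 + 27) - 34)*157 = (24 - 34)*157 = -10*157 = -1570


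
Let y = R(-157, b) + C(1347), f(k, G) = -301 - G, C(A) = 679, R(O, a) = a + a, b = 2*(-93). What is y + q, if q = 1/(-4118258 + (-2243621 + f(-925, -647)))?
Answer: 1952990630/6361533 ≈ 307.00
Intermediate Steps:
b = -186
R(O, a) = 2*a
y = 307 (y = 2*(-186) + 679 = -372 + 679 = 307)
q = -1/6361533 (q = 1/(-4118258 + (-2243621 + (-301 - 1*(-647)))) = 1/(-4118258 + (-2243621 + (-301 + 647))) = 1/(-4118258 + (-2243621 + 346)) = 1/(-4118258 - 2243275) = 1/(-6361533) = -1/6361533 ≈ -1.5719e-7)
y + q = 307 - 1/6361533 = 1952990630/6361533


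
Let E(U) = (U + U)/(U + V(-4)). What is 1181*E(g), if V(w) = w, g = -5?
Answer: 11810/9 ≈ 1312.2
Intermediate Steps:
E(U) = 2*U/(-4 + U) (E(U) = (U + U)/(U - 4) = (2*U)/(-4 + U) = 2*U/(-4 + U))
1181*E(g) = 1181*(2*(-5)/(-4 - 5)) = 1181*(2*(-5)/(-9)) = 1181*(2*(-5)*(-1/9)) = 1181*(10/9) = 11810/9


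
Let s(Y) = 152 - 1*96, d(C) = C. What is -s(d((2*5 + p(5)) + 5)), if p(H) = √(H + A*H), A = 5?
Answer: -56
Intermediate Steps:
p(H) = √6*√H (p(H) = √(H + 5*H) = √(6*H) = √6*√H)
s(Y) = 56 (s(Y) = 152 - 96 = 56)
-s(d((2*5 + p(5)) + 5)) = -1*56 = -56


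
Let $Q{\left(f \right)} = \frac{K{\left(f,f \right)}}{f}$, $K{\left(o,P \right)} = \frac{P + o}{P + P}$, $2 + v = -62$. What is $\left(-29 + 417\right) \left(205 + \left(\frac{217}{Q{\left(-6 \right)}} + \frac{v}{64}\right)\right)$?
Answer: $-426024$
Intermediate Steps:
$v = -64$ ($v = -2 - 62 = -64$)
$K{\left(o,P \right)} = \frac{P + o}{2 P}$
$Q{\left(f \right)} = \frac{1}{f}$ ($Q{\left(f \right)} = \frac{\frac{1}{2} \frac{1}{f} \left(f + f\right)}{f} = \frac{\frac{1}{2} \frac{1}{f} 2 f}{f} = 1 \frac{1}{f} = \frac{1}{f}$)
$\left(-29 + 417\right) \left(205 + \left(\frac{217}{Q{\left(-6 \right)}} + \frac{v}{64}\right)\right) = \left(-29 + 417\right) \left(205 + \left(\frac{217}{\frac{1}{-6}} - \frac{64}{64}\right)\right) = 388 \left(205 + \left(\frac{217}{- \frac{1}{6}} - 1\right)\right) = 388 \left(205 + \left(217 \left(-6\right) - 1\right)\right) = 388 \left(205 - 1303\right) = 388 \left(-1098\right) = -426024$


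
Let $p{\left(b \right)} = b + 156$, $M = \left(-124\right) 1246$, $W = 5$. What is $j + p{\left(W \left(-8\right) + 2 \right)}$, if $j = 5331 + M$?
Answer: $-149055$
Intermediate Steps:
$M = -154504$
$p{\left(b \right)} = 156 + b$
$j = -149173$ ($j = 5331 - 154504 = -149173$)
$j + p{\left(W \left(-8\right) + 2 \right)} = -149173 + \left(156 + \left(5 \left(-8\right) + 2\right)\right) = -149173 + \left(156 + \left(-40 + 2\right)\right) = -149173 + \left(156 - 38\right) = -149173 + 118 = -149055$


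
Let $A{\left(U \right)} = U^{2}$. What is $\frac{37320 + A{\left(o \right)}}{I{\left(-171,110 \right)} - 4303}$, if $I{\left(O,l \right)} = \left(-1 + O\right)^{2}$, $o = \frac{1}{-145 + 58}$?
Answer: $\frac{282475081}{191351889} \approx 1.4762$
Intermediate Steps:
$o = - \frac{1}{87}$ ($o = \frac{1}{-87} = - \frac{1}{87} \approx -0.011494$)
$\frac{37320 + A{\left(o \right)}}{I{\left(-171,110 \right)} - 4303} = \frac{37320 + \left(- \frac{1}{87}\right)^{2}}{\left(-1 - 171\right)^{2} - 4303} = \frac{37320 + \frac{1}{7569}}{\left(-172\right)^{2} - 4303} = \frac{282475081}{7569 \left(29584 - 4303\right)} = \frac{282475081}{7569 \cdot 25281} = \frac{282475081}{7569} \cdot \frac{1}{25281} = \frac{282475081}{191351889}$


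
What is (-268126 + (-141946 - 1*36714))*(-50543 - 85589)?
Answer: 60821871752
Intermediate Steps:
(-268126 + (-141946 - 1*36714))*(-50543 - 85589) = (-268126 + (-141946 - 36714))*(-136132) = (-268126 - 178660)*(-136132) = -446786*(-136132) = 60821871752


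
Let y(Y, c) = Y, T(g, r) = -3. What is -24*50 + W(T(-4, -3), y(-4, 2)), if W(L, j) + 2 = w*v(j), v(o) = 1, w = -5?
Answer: -1207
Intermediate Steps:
W(L, j) = -7 (W(L, j) = -2 - 5*1 = -2 - 5 = -7)
-24*50 + W(T(-4, -3), y(-4, 2)) = -24*50 - 7 = -1200 - 7 = -1207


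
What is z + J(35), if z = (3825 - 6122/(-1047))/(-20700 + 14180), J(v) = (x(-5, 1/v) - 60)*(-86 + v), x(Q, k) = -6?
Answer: 22973786143/6826440 ≈ 3365.4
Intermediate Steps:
J(v) = 5676 - 66*v (J(v) = (-6 - 60)*(-86 + v) = -66*(-86 + v) = 5676 - 66*v)
z = -4010897/6826440 (z = (3825 - 6122*(-1/1047))/(-6520) = (3825 + 6122/1047)*(-1/6520) = (4010897/1047)*(-1/6520) = -4010897/6826440 ≈ -0.58755)
z + J(35) = -4010897/6826440 + (5676 - 66*35) = -4010897/6826440 + (5676 - 2310) = -4010897/6826440 + 3366 = 22973786143/6826440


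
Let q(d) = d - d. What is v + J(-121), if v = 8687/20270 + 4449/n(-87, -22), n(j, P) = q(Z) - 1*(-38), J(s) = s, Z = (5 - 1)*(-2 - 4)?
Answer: -672531/192565 ≈ -3.4925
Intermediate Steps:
Z = -24 (Z = 4*(-6) = -24)
q(d) = 0
n(j, P) = 38 (n(j, P) = 0 - 1*(-38) = 0 + 38 = 38)
v = 22627834/192565 (v = 8687/20270 + 4449/38 = 22627834/192565 ≈ 117.51)
v + J(-121) = 22627834/192565 - 121 = -672531/192565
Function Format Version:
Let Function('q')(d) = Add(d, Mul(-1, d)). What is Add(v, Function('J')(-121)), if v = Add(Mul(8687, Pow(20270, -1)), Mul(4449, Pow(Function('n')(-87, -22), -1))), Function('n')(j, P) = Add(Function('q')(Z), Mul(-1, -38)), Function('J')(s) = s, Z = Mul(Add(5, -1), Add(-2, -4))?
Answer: Rational(-672531, 192565) ≈ -3.4925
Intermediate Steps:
Z = -24 (Z = Mul(4, -6) = -24)
Function('q')(d) = 0
Function('n')(j, P) = 38 (Function('n')(j, P) = Add(0, Mul(-1, -38)) = Add(0, 38) = 38)
v = Rational(22627834, 192565) (v = Add(Mul(8687, Pow(20270, -1)), Mul(4449, Pow(38, -1))) = Add(Mul(8687, Rational(1, 20270)), Mul(4449, Rational(1, 38))) = Add(Rational(8687, 20270), Rational(4449, 38)) = Rational(22627834, 192565) ≈ 117.51)
Add(v, Function('J')(-121)) = Add(Rational(22627834, 192565), -121) = Rational(-672531, 192565)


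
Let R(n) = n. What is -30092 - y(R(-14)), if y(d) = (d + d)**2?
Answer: -30876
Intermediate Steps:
y(d) = 4*d**2 (y(d) = (2*d)**2 = 4*d**2)
-30092 - y(R(-14)) = -30092 - 4*(-14)**2 = -30092 - 4*196 = -30092 - 1*784 = -30092 - 784 = -30876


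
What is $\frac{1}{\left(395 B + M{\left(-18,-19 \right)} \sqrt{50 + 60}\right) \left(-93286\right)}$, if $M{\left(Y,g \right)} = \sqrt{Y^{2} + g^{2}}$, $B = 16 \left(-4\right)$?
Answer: $\frac{1264}{2980501926115} + \frac{\sqrt{3014}}{11922007704460} \approx 4.2869 \cdot 10^{-10}$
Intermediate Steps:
$B = -64$
$\frac{1}{\left(395 B + M{\left(-18,-19 \right)} \sqrt{50 + 60}\right) \left(-93286\right)} = \frac{1}{\left(395 \left(-64\right) + \sqrt{\left(-18\right)^{2} + \left(-19\right)^{2}} \sqrt{50 + 60}\right) \left(-93286\right)} = \frac{1}{-25280 + \sqrt{324 + 361} \sqrt{110}} \left(- \frac{1}{93286}\right) = \frac{1}{-25280 + \sqrt{685} \sqrt{110}} \left(- \frac{1}{93286}\right) = \frac{1}{-25280 + 5 \sqrt{3014}} \left(- \frac{1}{93286}\right) = - \frac{1}{93286 \left(-25280 + 5 \sqrt{3014}\right)}$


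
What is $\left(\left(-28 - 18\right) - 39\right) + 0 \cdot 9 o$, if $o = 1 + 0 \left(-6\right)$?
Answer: $-85$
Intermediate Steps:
$o = 1$ ($o = 1 + 0 = 1$)
$\left(\left(-28 - 18\right) - 39\right) + 0 \cdot 9 o = \left(\left(-28 - 18\right) - 39\right) + 0 \cdot 9 \cdot 1 = \left(-46 - 39\right) + 0 \cdot 1 = -85 + 0 = -85$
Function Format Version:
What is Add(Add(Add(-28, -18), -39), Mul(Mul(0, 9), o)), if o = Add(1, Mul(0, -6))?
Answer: -85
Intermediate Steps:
o = 1 (o = Add(1, 0) = 1)
Add(Add(Add(-28, -18), -39), Mul(Mul(0, 9), o)) = Add(Add(Add(-28, -18), -39), Mul(Mul(0, 9), 1)) = Add(Add(-46, -39), Mul(0, 1)) = Add(-85, 0) = -85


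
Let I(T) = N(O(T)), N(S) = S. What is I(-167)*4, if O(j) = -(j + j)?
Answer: 1336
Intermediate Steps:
O(j) = -2*j
I(T) = -2*T
I(-167)*4 = -2*(-167)*4 = 334*4 = 1336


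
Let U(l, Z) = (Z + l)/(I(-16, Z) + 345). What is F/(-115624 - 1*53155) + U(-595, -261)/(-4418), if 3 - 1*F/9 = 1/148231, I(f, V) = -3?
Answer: 3842114306594/9450380049655311 ≈ 0.00040656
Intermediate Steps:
U(l, Z) = Z/342 + l/342 (U(l, Z) = (Z + l)/(-3 + 345) = (Z + l)/342 = (Z + l)*(1/342) = Z/342 + l/342)
F = 4002228/148231 (F = 27 - 9/148231 = 4002228/148231 ≈ 27.000)
F/(-115624 - 1*53155) + U(-595, -261)/(-4418) = 4002228/(148231*(-115624 - 1*53155)) + ((1/342)*(-261) + (1/342)*(-595))/(-4418) = 4002228/(148231*(-115624 - 53155)) + (-29/38 - 595/342)*(-1/4418) = (4002228/148231)/(-168779) - 428/171*(-1/4418) = (4002228/148231)*(-1/168779) + 214/377739 = -4002228/25018279949 + 214/377739 = 3842114306594/9450380049655311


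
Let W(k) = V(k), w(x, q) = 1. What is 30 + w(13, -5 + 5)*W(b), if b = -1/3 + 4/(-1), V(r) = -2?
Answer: 28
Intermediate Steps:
b = -13/3 (b = -1*1/3 + 4*(-1) = -1/3 - 4 = -13/3 ≈ -4.3333)
W(k) = -2
30 + w(13, -5 + 5)*W(b) = 30 + 1*(-2) = 30 - 2 = 28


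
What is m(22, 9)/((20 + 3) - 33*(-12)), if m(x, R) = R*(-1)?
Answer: -9/419 ≈ -0.021480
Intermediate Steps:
m(x, R) = -R
m(22, 9)/((20 + 3) - 33*(-12)) = (-1*9)/((20 + 3) - 33*(-12)) = -9/(23 + 396) = -9/419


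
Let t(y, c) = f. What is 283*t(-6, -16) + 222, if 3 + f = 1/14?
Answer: -8495/14 ≈ -606.79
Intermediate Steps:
f = -41/14 (f = -3 + 1/14 = -41/14 ≈ -2.9286)
t(y, c) = -41/14
283*t(-6, -16) + 222 = 283*(-41/14) + 222 = -11603/14 + 222 = -8495/14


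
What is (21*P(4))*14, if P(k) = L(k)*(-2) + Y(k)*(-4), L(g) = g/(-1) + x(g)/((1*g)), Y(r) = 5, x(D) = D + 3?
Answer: -4557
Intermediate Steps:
x(D) = 3 + D
L(g) = -g + (3 + g)/g (L(g) = g/(-1) + (3 + g)/((1*g)) = g*(-1) + (3 + g)/g = -g + (3 + g)/g)
P(k) = -22 - 6/k + 2*k (P(k) = (1 - k + 3/k)*(-2) + 5*(-4) = (-2 - 6/k + 2*k) - 20 = -22 - 6/k + 2*k)
(21*P(4))*14 = (21*(-22 - 6/4 + 2*4))*14 = (21*(-22 - 6*1/4 + 8))*14 = (21*(-22 - 3/2 + 8))*14 = (21*(-31/2))*14 = -651/2*14 = -4557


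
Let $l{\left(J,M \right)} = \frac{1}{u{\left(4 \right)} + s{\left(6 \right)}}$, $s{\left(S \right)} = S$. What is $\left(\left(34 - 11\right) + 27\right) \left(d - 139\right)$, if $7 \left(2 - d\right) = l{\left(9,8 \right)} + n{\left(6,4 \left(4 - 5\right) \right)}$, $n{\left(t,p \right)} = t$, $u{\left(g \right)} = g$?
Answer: $- \frac{48255}{7} \approx -6893.6$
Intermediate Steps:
$l{\left(J,M \right)} = \frac{1}{10}$ ($l{\left(J,M \right)} = \frac{1}{4 + 6} = \frac{1}{10}$)
$d = \frac{79}{70}$ ($d = 2 - \frac{\frac{1}{10} + 6}{7} = 2 - \frac{61}{70} = \frac{79}{70} \approx 1.1286$)
$\left(\left(34 - 11\right) + 27\right) \left(d - 139\right) = \left(\left(34 - 11\right) + 27\right) \left(\frac{79}{70} - 139\right) = \left(23 + 27\right) \left(- \frac{9651}{70}\right) = 50 \left(- \frac{9651}{70}\right) = - \frac{48255}{7}$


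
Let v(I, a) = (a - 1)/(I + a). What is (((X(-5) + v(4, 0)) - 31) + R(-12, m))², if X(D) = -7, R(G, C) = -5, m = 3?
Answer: 29929/16 ≈ 1870.6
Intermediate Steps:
v(I, a) = (-1 + a)/(I + a)
(((X(-5) + v(4, 0)) - 31) + R(-12, m))² = (((-7 + (-1 + 0)/(4 + 0)) - 31) - 5)² = (((-7 - 1/4) - 31) - 5)² = (((-7 + (¼)*(-1)) - 31) - 5)² = (((-7 - ¼) - 31) - 5)² = ((-29/4 - 31) - 5)² = (-153/4 - 5)² = (-173/4)² = 29929/16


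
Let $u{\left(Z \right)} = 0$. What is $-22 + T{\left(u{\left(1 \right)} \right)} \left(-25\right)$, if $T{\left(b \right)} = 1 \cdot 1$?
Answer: $-47$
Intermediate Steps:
$T{\left(b \right)} = 1$
$-22 + T{\left(u{\left(1 \right)} \right)} \left(-25\right) = -22 + 1 \left(-25\right) = -22 - 25 = -47$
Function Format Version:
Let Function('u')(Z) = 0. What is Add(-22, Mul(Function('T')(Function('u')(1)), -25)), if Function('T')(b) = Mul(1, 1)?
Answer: -47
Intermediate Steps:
Function('T')(b) = 1
Add(-22, Mul(Function('T')(Function('u')(1)), -25)) = Add(-22, Mul(1, -25)) = Add(-22, -25) = -47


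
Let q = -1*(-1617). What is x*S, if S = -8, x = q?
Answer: -12936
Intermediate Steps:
q = 1617
x = 1617
x*S = 1617*(-8) = -12936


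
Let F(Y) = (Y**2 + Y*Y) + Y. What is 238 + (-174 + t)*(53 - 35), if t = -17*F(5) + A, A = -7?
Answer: -19850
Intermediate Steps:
F(Y) = Y + 2*Y**2 (F(Y) = (Y**2 + Y**2) + Y = 2*Y**2 + Y = Y + 2*Y**2)
t = -942 (t = -85*(1 + 2*5) - 7 = -85*(1 + 10) - 7 = -85*11 - 7 = -17*55 - 7 = -935 - 7 = -942)
238 + (-174 + t)*(53 - 35) = 238 + (-174 - 942)*(53 - 35) = 238 - 1116*18 = 238 - 20088 = -19850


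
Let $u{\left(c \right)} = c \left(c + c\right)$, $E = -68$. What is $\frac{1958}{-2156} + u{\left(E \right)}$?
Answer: $\frac{906215}{98} \approx 9247.1$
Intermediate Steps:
$u{\left(c \right)} = 2 c^{2}$ ($u{\left(c \right)} = c 2 c = 2 c^{2}$)
$\frac{1958}{-2156} + u{\left(E \right)} = \frac{1958}{-2156} + 2 \left(-68\right)^{2} = 1958 \left(- \frac{1}{2156}\right) + 2 \cdot 4624 = - \frac{89}{98} + 9248 = \frac{906215}{98}$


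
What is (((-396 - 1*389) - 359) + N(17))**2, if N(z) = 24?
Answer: 1254400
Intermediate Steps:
(((-396 - 1*389) - 359) + N(17))**2 = (((-396 - 1*389) - 359) + 24)**2 = (((-396 - 389) - 359) + 24)**2 = ((-785 - 359) + 24)**2 = (-1144 + 24)**2 = (-1120)**2 = 1254400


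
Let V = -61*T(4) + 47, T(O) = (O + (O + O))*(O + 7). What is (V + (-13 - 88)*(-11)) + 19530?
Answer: 12636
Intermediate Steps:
T(O) = 3*O*(7 + O) (T(O) = (O + 2*O)*(7 + O) = (3*O)*(7 + O) = 3*O*(7 + O))
V = -8005 (V = -183*4*(7 + 4) + 47 = -183*4*11 + 47 = -61*132 + 47 = -8052 + 47 = -8005)
(V + (-13 - 88)*(-11)) + 19530 = (-8005 + (-13 - 88)*(-11)) + 19530 = (-8005 - 101*(-11)) + 19530 = (-8005 + 1111) + 19530 = -6894 + 19530 = 12636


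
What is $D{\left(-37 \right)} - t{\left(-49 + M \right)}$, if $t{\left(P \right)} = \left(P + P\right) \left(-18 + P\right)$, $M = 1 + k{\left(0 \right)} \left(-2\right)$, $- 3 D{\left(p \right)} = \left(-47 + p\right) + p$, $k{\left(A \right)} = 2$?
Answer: $- \frac{21719}{3} \approx -7239.7$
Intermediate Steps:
$D{\left(p \right)} = \frac{47}{3} - \frac{2 p}{3}$ ($D{\left(p \right)} = - \frac{\left(-47 + p\right) + p}{3} = - \frac{-47 + 2 p}{3} = \frac{47}{3} - \frac{2 p}{3}$)
$M = -3$ ($M = 1 + 2 \left(-2\right) = 1 - 4 = -3$)
$t{\left(P \right)} = 2 P \left(-18 + P\right)$
$D{\left(-37 \right)} - t{\left(-49 + M \right)} = \left(\frac{47}{3} - - \frac{74}{3}\right) - 2 \left(-49 - 3\right) \left(-18 - 52\right) = \left(\frac{47}{3} + \frac{74}{3}\right) - 2 \left(-52\right) \left(-18 - 52\right) = \frac{121}{3} - 2 \left(-52\right) \left(-70\right) = \frac{121}{3} - 7280 = - \frac{21719}{3}$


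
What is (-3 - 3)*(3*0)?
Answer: 0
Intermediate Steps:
(-3 - 3)*(3*0) = -6*0 = 0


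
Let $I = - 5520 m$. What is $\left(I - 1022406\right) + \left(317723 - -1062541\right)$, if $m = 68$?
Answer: $-17502$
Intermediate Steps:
$I = -375360$ ($I = \left(-5520\right) 68 = -375360$)
$\left(I - 1022406\right) + \left(317723 - -1062541\right) = \left(-375360 - 1022406\right) + \left(317723 - -1062541\right) = -1397766 + \left(317723 + 1062541\right) = -1397766 + 1380264 = -17502$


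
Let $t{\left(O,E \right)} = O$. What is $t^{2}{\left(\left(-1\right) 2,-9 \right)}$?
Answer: $4$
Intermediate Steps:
$t^{2}{\left(\left(-1\right) 2,-9 \right)} = \left(\left(-1\right) 2\right)^{2} = \left(-2\right)^{2} = 4$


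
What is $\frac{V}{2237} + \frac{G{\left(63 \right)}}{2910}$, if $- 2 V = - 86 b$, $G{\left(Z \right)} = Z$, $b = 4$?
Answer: $\frac{213817}{2169890} \approx 0.098538$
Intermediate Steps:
$V = 172$ ($V = - \frac{\left(-86\right) 4}{2} = \left(- \frac{1}{2}\right) \left(-344\right) = 172$)
$\frac{V}{2237} + \frac{G{\left(63 \right)}}{2910} = \frac{172}{2237} + \frac{63}{2910} = 172 \cdot \frac{1}{2237} + 63 \cdot \frac{1}{2910} = \frac{172}{2237} + \frac{21}{970} = \frac{213817}{2169890}$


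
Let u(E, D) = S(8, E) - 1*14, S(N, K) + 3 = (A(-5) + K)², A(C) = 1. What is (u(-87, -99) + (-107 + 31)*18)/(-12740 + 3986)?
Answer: -6011/8754 ≈ -0.68666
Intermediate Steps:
S(N, K) = -3 + (1 + K)²
u(E, D) = -17 + (1 + E)² (u(E, D) = (-3 + (1 + E)²) - 1*14 = (-3 + (1 + E)²) - 14 = -17 + (1 + E)²)
(u(-87, -99) + (-107 + 31)*18)/(-12740 + 3986) = ((-17 + (1 - 87)²) + (-107 + 31)*18)/(-12740 + 3986) = ((-17 + (-86)²) - 76*18)/(-8754) = ((-17 + 7396) - 1368)*(-1/8754) = (7379 - 1368)*(-1/8754) = 6011*(-1/8754) = -6011/8754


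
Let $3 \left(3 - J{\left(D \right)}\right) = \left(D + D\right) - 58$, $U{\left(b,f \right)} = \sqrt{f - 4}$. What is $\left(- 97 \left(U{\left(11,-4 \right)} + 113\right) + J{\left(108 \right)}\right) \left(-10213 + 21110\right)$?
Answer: $- \frac{359949704}{3} - 2114018 i \sqrt{2} \approx -1.1998 \cdot 10^{8} - 2.9897 \cdot 10^{6} i$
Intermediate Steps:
$U{\left(b,f \right)} = \sqrt{-4 + f}$
$J{\left(D \right)} = \frac{67}{3} - \frac{2 D}{3}$ ($J{\left(D \right)} = 3 - \frac{\left(D + D\right) - 58}{3} = 3 - \frac{2 D - 58}{3} = 3 - \frac{-58 + 2 D}{3} = 3 - \left(- \frac{58}{3} + \frac{2 D}{3}\right) = \frac{67}{3} - \frac{2 D}{3}$)
$\left(- 97 \left(U{\left(11,-4 \right)} + 113\right) + J{\left(108 \right)}\right) \left(-10213 + 21110\right) = \left(- 97 \left(\sqrt{-4 - 4} + 113\right) + \left(\frac{67}{3} - 72\right)\right) \left(-10213 + 21110\right) = \left(- 97 \left(\sqrt{-8} + 113\right) + \left(\frac{67}{3} - 72\right)\right) 10897 = \left(- 97 \left(2 i \sqrt{2} + 113\right) - \frac{149}{3}\right) 10897 = \left(- 97 \left(113 + 2 i \sqrt{2}\right) - \frac{149}{3}\right) 10897 = \left(\left(-10961 - 194 i \sqrt{2}\right) - \frac{149}{3}\right) 10897 = \left(- \frac{33032}{3} - 194 i \sqrt{2}\right) 10897 = - \frac{359949704}{3} - 2114018 i \sqrt{2}$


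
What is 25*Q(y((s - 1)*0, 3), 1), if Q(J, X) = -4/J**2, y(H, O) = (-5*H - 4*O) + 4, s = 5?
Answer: -25/16 ≈ -1.5625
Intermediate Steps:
y(H, O) = 4 - 5*H - 4*O
Q(J, X) = -4/J**2
25*Q(y((s - 1)*0, 3), 1) = 25*(-4/(4 - 5*(5 - 1)*0 - 4*3)**2) = 25*(-4/(4 - 20*0 - 12)**2) = 25*(-4/(4 - 5*0 - 12)**2) = 25*(-4/(4 + 0 - 12)**2) = 25*(-4/(-8)**2) = 25*(-4*1/64) = 25*(-1/16) = -25/16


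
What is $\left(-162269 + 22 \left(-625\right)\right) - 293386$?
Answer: $-469405$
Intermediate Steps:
$\left(-162269 + 22 \left(-625\right)\right) - 293386 = \left(-162269 - 13750\right) - 293386 = -176019 - 293386 = -469405$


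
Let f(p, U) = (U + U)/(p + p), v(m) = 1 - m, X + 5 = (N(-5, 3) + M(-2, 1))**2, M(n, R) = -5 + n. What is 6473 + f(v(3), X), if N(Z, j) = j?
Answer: 12935/2 ≈ 6467.5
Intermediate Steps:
X = 11 (X = -5 + (3 + (-5 - 2))**2 = -5 + (3 - 7)**2 = -5 + (-4)**2 = -5 + 16 = 11)
f(p, U) = U/p (f(p, U) = (2*U)/((2*p)) = (2*U)*(1/(2*p)) = U/p)
6473 + f(v(3), X) = 6473 + 11/(1 - 1*3) = 6473 + 11/(1 - 3) = 6473 + 11/(-2) = 6473 + 11*(-1/2) = 6473 - 11/2 = 12935/2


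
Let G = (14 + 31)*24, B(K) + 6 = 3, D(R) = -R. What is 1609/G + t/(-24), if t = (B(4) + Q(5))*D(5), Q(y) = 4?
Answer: 917/540 ≈ 1.6981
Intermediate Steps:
B(K) = -3 (B(K) = -6 + 3 = -3)
G = 1080 (G = 45*24 = 1080)
t = -5 (t = (-3 + 4)*(-1*5) = 1*(-5) = -5)
1609/G + t/(-24) = 1609/1080 - 5/(-24) = 1609*(1/1080) - 5*(-1/24) = 1609/1080 + 5/24 = 917/540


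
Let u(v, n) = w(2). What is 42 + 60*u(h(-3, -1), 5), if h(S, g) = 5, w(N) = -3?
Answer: -138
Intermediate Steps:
u(v, n) = -3
42 + 60*u(h(-3, -1), 5) = 42 + 60*(-3) = 42 - 180 = -138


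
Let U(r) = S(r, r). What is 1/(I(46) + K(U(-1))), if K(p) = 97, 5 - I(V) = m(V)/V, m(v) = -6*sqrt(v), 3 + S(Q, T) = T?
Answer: 391/39879 - sqrt(46)/79758 ≈ 0.0097196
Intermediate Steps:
S(Q, T) = -3 + T
U(r) = -3 + r
I(V) = 5 + 6/sqrt(V) (I(V) = 5 - (-6*sqrt(V))/V = 5 - (-6)/sqrt(V) = 5 + 6/sqrt(V))
1/(I(46) + K(U(-1))) = 1/((5 + 6/sqrt(46)) + 97) = 1/((5 + 6*(sqrt(46)/46)) + 97) = 1/((5 + 3*sqrt(46)/23) + 97) = 1/(102 + 3*sqrt(46)/23)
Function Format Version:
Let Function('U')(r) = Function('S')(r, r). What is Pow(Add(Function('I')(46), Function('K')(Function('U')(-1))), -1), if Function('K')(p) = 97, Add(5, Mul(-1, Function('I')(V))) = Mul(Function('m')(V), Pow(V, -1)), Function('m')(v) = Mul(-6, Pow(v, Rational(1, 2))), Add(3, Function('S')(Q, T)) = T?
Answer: Add(Rational(391, 39879), Mul(Rational(-1, 79758), Pow(46, Rational(1, 2)))) ≈ 0.0097196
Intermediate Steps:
Function('S')(Q, T) = Add(-3, T)
Function('U')(r) = Add(-3, r)
Function('I')(V) = Add(5, Mul(6, Pow(V, Rational(-1, 2)))) (Function('I')(V) = Add(5, Mul(-1, Mul(Mul(-6, Pow(V, Rational(1, 2))), Pow(V, -1)))) = Add(5, Mul(-1, Mul(-6, Pow(V, Rational(-1, 2))))) = Add(5, Mul(6, Pow(V, Rational(-1, 2)))))
Pow(Add(Function('I')(46), Function('K')(Function('U')(-1))), -1) = Pow(Add(Add(5, Mul(6, Pow(46, Rational(-1, 2)))), 97), -1) = Pow(Add(Add(5, Mul(6, Mul(Rational(1, 46), Pow(46, Rational(1, 2))))), 97), -1) = Pow(Add(Add(5, Mul(Rational(3, 23), Pow(46, Rational(1, 2)))), 97), -1) = Pow(Add(102, Mul(Rational(3, 23), Pow(46, Rational(1, 2)))), -1)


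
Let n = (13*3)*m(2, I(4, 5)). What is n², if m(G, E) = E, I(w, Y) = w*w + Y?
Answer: 670761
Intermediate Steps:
I(w, Y) = Y + w² (I(w, Y) = w² + Y = Y + w²)
n = 819 (n = (13*3)*(5 + 4²) = 39*(5 + 16) = 39*21 = 819)
n² = 819² = 670761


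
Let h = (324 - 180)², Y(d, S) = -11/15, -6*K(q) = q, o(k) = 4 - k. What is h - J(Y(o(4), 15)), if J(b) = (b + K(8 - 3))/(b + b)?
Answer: 912337/44 ≈ 20735.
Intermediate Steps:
K(q) = -q/6
Y(d, S) = -11/15 (Y(d, S) = -11*1/15 = -11/15)
J(b) = (-⅚ + b)/(2*b) (J(b) = (b - (8 - 3)/6)/(b + b) = (b - ⅙*5)/((2*b)) = (b - ⅚)*(1/(2*b)) = (-⅚ + b)*(1/(2*b)) = (-⅚ + b)/(2*b))
h = 20736 (h = 144² = 20736)
h - J(Y(o(4), 15)) = 20736 - (-5 + 6*(-11/15))/(12*(-11/15)) = 20736 - (-15)*(-5 - 22/5)/(12*11) = 20736 - (-15)*(-47)/(12*11*5) = 20736 - 1*47/44 = 20736 - 47/44 = 912337/44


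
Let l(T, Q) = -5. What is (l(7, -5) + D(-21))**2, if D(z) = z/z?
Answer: 16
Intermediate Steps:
D(z) = 1
(l(7, -5) + D(-21))**2 = (-5 + 1)**2 = (-4)**2 = 16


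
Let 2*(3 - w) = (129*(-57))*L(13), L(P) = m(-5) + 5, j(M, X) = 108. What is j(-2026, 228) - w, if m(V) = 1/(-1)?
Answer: -14601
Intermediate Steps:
m(V) = -1
L(P) = 4 (L(P) = -1 + 5 = 4)
w = 14709 (w = 3 - 129*(-57)*4/2 = 3 - (-7353)*4/2 = 3 - ½*(-29412) = 3 + 14706 = 14709)
j(-2026, 228) - w = 108 - 1*14709 = 108 - 14709 = -14601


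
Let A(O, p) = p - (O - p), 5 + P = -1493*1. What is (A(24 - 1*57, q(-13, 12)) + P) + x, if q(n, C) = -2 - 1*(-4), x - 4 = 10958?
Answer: 9501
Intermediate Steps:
x = 10962 (x = 4 + 10958 = 10962)
q(n, C) = 2 (q(n, C) = -2 + 4 = 2)
P = -1498 (P = -5 - 1493*1 = -5 - 1493 = -1498)
A(O, p) = -O + 2*p (A(O, p) = p + (p - O) = -O + 2*p)
(A(24 - 1*57, q(-13, 12)) + P) + x = ((-(24 - 1*57) + 2*2) - 1498) + 10962 = ((-(24 - 57) + 4) - 1498) + 10962 = ((-1*(-33) + 4) - 1498) + 10962 = ((33 + 4) - 1498) + 10962 = (37 - 1498) + 10962 = -1461 + 10962 = 9501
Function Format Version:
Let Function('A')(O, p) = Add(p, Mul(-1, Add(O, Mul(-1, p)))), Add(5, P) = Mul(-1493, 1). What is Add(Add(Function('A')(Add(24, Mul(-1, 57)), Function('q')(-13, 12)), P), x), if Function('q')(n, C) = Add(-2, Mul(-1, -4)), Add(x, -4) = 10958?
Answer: 9501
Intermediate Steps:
x = 10962 (x = Add(4, 10958) = 10962)
Function('q')(n, C) = 2 (Function('q')(n, C) = Add(-2, 4) = 2)
P = -1498 (P = Add(-5, Mul(-1493, 1)) = Add(-5, -1493) = -1498)
Function('A')(O, p) = Add(Mul(-1, O), Mul(2, p)) (Function('A')(O, p) = Add(p, Add(p, Mul(-1, O))) = Add(Mul(-1, O), Mul(2, p)))
Add(Add(Function('A')(Add(24, Mul(-1, 57)), Function('q')(-13, 12)), P), x) = Add(Add(Add(Mul(-1, Add(24, Mul(-1, 57))), Mul(2, 2)), -1498), 10962) = Add(Add(Add(Mul(-1, Add(24, -57)), 4), -1498), 10962) = Add(Add(Add(Mul(-1, -33), 4), -1498), 10962) = Add(Add(Add(33, 4), -1498), 10962) = Add(Add(37, -1498), 10962) = Add(-1461, 10962) = 9501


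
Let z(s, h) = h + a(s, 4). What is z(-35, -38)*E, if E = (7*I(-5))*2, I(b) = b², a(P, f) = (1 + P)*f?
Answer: -60900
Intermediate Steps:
a(P, f) = f*(1 + P)
z(s, h) = 4 + h + 4*s (z(s, h) = h + 4*(1 + s) = h + (4 + 4*s) = 4 + h + 4*s)
E = 350 (E = (7*(-5)²)*2 = (7*25)*2 = 175*2 = 350)
z(-35, -38)*E = (4 - 38 + 4*(-35))*350 = (4 - 38 - 140)*350 = -174*350 = -60900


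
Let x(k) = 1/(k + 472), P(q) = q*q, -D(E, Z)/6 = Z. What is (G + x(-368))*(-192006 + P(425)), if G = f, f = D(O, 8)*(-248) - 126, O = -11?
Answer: -13940734853/104 ≈ -1.3405e+8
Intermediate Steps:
D(E, Z) = -6*Z
P(q) = q**2
f = 11778 (f = -6*8*(-248) - 126 = -48*(-248) - 126 = 11904 - 126 = 11778)
x(k) = 1/(472 + k)
G = 11778
(G + x(-368))*(-192006 + P(425)) = (11778 + 1/(472 - 368))*(-192006 + 425**2) = (11778 + 1/104)*(-192006 + 180625) = (11778 + 1/104)*(-11381) = (1224913/104)*(-11381) = -13940734853/104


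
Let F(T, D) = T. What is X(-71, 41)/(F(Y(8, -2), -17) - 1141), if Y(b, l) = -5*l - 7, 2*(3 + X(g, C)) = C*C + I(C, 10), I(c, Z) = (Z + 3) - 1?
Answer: -1687/2276 ≈ -0.74121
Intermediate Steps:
I(c, Z) = 2 + Z (I(c, Z) = (3 + Z) - 1 = 2 + Z)
X(g, C) = 3 + C²/2 (X(g, C) = -3 + (C*C + (2 + 10))/2 = -3 + (C² + 12)/2 = -3 + (12 + C²)/2 = -3 + (6 + C²/2) = 3 + C²/2)
Y(b, l) = -7 - 5*l
X(-71, 41)/(F(Y(8, -2), -17) - 1141) = (3 + (½)*41²)/((-7 - 5*(-2)) - 1141) = (3 + (½)*1681)/((-7 + 10) - 1141) = (3 + 1681/2)/(3 - 1141) = (1687/2)/(-1138) = (1687/2)*(-1/1138) = -1687/2276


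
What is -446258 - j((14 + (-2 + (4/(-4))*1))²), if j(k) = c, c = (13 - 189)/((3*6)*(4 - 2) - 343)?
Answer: -137001382/307 ≈ -4.4626e+5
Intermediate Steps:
c = 176/307 (c = -176/(18*2 - 343) = -176/(36 - 343) = -176/(-307) = -176*(-1/307) = 176/307 ≈ 0.57329)
j(k) = 176/307
-446258 - j((14 + (-2 + (4/(-4))*1))²) = -446258 - 1*176/307 = -446258 - 176/307 = -137001382/307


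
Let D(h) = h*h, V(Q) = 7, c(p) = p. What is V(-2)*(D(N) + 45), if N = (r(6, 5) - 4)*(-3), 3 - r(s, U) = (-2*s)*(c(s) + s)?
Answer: 1288602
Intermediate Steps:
r(s, U) = 3 + 4*s² (r(s, U) = 3 - (-2*s)*(s + s) = 3 - (-2*s)*2*s = 3 - (-4)*s² = 3 + 4*s²)
N = -429 (N = ((3 + 4*6²) - 4)*(-3) = ((3 + 4*36) - 4)*(-3) = ((3 + 144) - 4)*(-3) = (147 - 4)*(-3) = 143*(-3) = -429)
D(h) = h²
V(-2)*(D(N) + 45) = 7*((-429)² + 45) = 7*(184041 + 45) = 7*184086 = 1288602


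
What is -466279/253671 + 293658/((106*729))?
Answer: 194248864/99000873 ≈ 1.9621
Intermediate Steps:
-466279/253671 + 293658/((106*729)) = -466279*1/253671 + 293658/77274 = -42389/23061 + 293658*(1/77274) = -42389/23061 + 48943/12879 = 194248864/99000873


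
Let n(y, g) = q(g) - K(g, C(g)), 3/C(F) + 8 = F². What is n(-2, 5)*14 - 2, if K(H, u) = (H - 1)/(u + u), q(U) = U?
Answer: -272/3 ≈ -90.667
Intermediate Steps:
C(F) = 3/(-8 + F²)
K(H, u) = (-1 + H)/(2*u) (K(H, u) = (-1 + H)/((2*u)) = (-1 + H)*(1/(2*u)) = (-1 + H)/(2*u))
n(y, g) = g - (-1 + g)*(-8/3 + g²/3)/2 (n(y, g) = g - (-1 + g)/(2*(3/(-8 + g²))) = g - (-8/3 + g²/3)*(-1 + g)/2 = g - (-1 + g)*(-8/3 + g²/3)/2)
n(-2, 5)*14 - 2 = (5 - (-1 + 5)*(-8 + 5²)/6)*14 - 2 = (5 - ⅙*4*(-8 + 25))*14 - 2 = (5 - ⅙*4*17)*14 - 2 = (5 - 34/3)*14 - 2 = -19/3*14 - 2 = -266/3 - 2 = -272/3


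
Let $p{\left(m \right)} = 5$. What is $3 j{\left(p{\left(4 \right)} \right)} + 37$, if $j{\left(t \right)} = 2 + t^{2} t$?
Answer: $418$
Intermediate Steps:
$j{\left(t \right)} = 2 + t^{3}$
$3 j{\left(p{\left(4 \right)} \right)} + 37 = 3 \left(2 + 5^{3}\right) + 37 = 3 \left(2 + 125\right) + 37 = 3 \cdot 127 + 37 = 381 + 37 = 418$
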